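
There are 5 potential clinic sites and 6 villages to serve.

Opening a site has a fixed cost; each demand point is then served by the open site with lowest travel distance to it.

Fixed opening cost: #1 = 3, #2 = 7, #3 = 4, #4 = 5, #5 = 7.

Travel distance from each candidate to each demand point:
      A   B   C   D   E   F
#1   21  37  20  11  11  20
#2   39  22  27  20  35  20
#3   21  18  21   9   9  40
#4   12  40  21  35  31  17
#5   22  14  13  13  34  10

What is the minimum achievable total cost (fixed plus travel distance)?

Open {#3, #4, #5}: assign each demand point to its cheapest open site.
  A→#4 12, B→#5 14, C→#5 13, D→#3 9, E→#3 9, F→#5 10
  travel distance 67, fixed 16 → total 83.
Compare {#1, #4, #5}: travel distance 71 + fixed 15 = 86.
Compare {#1, #3, #4, #5}: travel distance 67 + fixed 19 = 86.
Compare {#3, #5}: travel distance 76 + fixed 11 = 87.
All other subsets cost ≥ 86. Minimum total cost: 83.

83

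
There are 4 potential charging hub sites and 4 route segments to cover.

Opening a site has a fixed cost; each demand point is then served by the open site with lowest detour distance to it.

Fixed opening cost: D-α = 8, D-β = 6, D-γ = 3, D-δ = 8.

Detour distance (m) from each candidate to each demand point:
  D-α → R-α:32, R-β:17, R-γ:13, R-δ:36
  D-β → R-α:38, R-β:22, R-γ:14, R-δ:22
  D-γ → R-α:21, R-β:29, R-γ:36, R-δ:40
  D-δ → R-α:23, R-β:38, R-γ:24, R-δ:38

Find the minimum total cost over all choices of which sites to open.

Open {D-β, D-γ}: assign each demand point to its cheapest open site.
  R-α→D-γ 21, R-β→D-β 22, R-γ→D-β 14, R-δ→D-β 22
  detour distance 79, fixed 9 → total 88.
Compare {D-α, D-β, D-γ}: detour distance 73 + fixed 17 = 90.
Compare {D-β, D-δ}: detour distance 81 + fixed 14 = 95.
Compare {D-β, D-γ, D-δ}: detour distance 79 + fixed 17 = 96.
All other subsets cost ≥ 90. Minimum total cost: 88.

88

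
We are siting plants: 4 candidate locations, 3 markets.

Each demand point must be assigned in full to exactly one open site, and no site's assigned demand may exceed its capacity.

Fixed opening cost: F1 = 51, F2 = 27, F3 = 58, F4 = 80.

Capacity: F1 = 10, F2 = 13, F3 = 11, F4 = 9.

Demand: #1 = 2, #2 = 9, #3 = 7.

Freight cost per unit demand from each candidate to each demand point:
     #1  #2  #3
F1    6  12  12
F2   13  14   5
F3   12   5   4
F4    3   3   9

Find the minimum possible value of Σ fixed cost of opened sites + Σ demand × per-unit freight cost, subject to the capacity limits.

Open {F2, F3}; cheapest assignment that respects the capacities:
  F2 (cap 13, load 7): #3 — cost 7×5 = 35
  F3 (cap 11, load 11): #1, #2 — cost 2×12 + 9×5 = 69
  Shipping 104, fixed 85 → total 189.
  Any other capacity-feasible assignment to {F2, F3} ships for at least 104.
Compare {F2, F4}: its best feasible assignment gives total 195.
Compare {F3, F4}: its best feasible assignment gives total 217.
Every other set of open sites that can feasibly serve all demand totals ≥ 195 even under its best assignment. Minimum: 189.

189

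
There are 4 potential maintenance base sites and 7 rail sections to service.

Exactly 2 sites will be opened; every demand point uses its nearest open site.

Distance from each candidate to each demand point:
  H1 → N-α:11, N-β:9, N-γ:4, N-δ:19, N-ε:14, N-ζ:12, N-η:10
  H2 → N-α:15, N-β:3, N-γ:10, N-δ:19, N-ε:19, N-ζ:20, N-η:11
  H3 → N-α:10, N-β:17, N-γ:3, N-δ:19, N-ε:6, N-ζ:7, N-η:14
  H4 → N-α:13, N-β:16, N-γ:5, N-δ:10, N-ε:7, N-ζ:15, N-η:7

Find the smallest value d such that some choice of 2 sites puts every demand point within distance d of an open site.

12

Open {H1, H4}.
  Farthest demand point is N-ζ at distance 12 (to H1); all others are ≤ 12.
With {H2, H4} the worst case is 15.
With {H3, H4} the worst case is 16.
No size-2 selection achieves below 12.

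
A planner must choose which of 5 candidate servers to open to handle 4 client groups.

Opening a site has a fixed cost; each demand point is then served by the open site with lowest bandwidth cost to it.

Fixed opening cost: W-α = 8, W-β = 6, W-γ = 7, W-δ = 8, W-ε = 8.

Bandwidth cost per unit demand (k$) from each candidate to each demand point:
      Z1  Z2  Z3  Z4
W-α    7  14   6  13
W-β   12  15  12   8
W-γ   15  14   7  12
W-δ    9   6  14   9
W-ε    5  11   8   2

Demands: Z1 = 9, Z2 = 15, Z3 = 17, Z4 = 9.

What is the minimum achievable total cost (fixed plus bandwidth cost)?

279

Open {W-α, W-δ, W-ε}: assign each demand point to its cheapest open site.
  Z1→W-ε 9×5=45, Z2→W-δ 15×6=90, Z3→W-α 17×6=102, Z4→W-ε 9×2=18
  bandwidth cost 255, fixed 24 → total 279.
Compare {W-α, W-β, W-δ, W-ε}: bandwidth cost 255 + fixed 30 = 285.
Compare {W-α, W-γ, W-δ, W-ε}: bandwidth cost 255 + fixed 31 = 286.
Compare {W-α, W-β, W-γ, W-δ, W-ε}: bandwidth cost 255 + fixed 37 = 292.
All other subsets cost ≥ 285. Minimum total cost: 279.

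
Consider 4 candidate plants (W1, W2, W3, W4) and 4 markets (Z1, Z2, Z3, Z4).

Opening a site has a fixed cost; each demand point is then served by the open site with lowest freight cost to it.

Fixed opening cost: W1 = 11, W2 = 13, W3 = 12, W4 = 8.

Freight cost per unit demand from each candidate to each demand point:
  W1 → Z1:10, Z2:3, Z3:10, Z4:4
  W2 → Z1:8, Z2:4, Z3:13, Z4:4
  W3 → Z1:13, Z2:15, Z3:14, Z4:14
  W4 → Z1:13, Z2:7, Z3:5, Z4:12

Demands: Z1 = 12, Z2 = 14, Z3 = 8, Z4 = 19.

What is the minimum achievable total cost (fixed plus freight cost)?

Open {W1, W2, W4}: assign each demand point to its cheapest open site.
  Z1→W2 12×8=96, Z2→W1 14×3=42, Z3→W4 8×5=40, Z4→W1 19×4=76
  freight cost 254, fixed 32 → total 286.
Compare {W2, W4}: freight cost 268 + fixed 21 = 289.
Compare {W1, W4}: freight cost 278 + fixed 19 = 297.
Compare {W1, W2, W3, W4}: freight cost 254 + fixed 44 = 298.
All other subsets cost ≥ 289. Minimum total cost: 286.

286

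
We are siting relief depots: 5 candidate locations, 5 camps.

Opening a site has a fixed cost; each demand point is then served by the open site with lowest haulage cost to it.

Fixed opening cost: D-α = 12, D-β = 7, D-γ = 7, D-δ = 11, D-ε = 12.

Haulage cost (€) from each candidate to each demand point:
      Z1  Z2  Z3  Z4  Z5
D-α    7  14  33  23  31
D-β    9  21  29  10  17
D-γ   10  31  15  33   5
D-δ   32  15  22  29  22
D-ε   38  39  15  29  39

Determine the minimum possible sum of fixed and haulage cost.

74

Open {D-β, D-γ}: assign each demand point to its cheapest open site.
  Z1→D-β 9, Z2→D-β 21, Z3→D-γ 15, Z4→D-β 10, Z5→D-γ 5
  haulage cost 60, fixed 14 → total 74.
Compare {D-α, D-β, D-γ}: haulage cost 51 + fixed 26 = 77.
Compare {D-β, D-γ, D-δ}: haulage cost 54 + fixed 25 = 79.
Compare {D-α, D-γ}: haulage cost 64 + fixed 19 = 83.
All other subsets cost ≥ 77. Minimum total cost: 74.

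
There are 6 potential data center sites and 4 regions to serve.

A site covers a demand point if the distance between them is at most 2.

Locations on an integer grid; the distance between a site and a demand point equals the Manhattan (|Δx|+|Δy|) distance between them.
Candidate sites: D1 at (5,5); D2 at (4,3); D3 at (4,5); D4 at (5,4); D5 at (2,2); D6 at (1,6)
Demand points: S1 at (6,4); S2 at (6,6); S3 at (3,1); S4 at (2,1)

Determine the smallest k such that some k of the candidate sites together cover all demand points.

2

Coverage sets (demand points within 2 of each site):
  D1: {S1, S2}
  D2: {}
  D3: {}
  D4: {S1}
  D5: {S3, S4}
  D6: {}
No single site covers all 4 demand points.
But {D1, D5} covers everything, so the minimum is 2.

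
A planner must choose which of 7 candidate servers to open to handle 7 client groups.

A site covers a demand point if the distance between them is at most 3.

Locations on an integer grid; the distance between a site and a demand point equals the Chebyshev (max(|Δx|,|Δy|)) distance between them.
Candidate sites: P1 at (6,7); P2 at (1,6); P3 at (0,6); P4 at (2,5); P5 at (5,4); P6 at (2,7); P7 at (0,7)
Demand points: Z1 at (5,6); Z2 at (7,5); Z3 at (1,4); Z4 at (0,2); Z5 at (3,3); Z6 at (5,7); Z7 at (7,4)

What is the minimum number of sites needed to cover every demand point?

Coverage sets (demand points within 3 of each site):
  P1: {Z1, Z2, Z6, Z7}
  P2: {Z3, Z5}
  P3: {Z3, Z5}
  P4: {Z1, Z3, Z4, Z5, Z6}
  P5: {Z1, Z2, Z5, Z6, Z7}
  P6: {Z1, Z3, Z6}
  P7: {Z3}
No single site covers all 7 demand points.
But {P1, P4} covers everything, so the minimum is 2.

2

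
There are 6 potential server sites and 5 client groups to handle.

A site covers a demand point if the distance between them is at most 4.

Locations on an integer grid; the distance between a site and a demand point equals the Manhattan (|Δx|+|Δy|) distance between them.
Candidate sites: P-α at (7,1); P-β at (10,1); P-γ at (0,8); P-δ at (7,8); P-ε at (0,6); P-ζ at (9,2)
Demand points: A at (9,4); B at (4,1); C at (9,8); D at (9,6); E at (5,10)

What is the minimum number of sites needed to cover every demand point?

3

Coverage sets (demand points within 4 of each site):
  P-α: {B}
  P-β: {A}
  P-γ: {}
  P-δ: {C, D, E}
  P-ε: {}
  P-ζ: {A, D}
No 2 sites suffice: every size-2 union leaves at least one demand point uncovered.
But {P-α, P-β, P-δ} covers everything, so the minimum is 3.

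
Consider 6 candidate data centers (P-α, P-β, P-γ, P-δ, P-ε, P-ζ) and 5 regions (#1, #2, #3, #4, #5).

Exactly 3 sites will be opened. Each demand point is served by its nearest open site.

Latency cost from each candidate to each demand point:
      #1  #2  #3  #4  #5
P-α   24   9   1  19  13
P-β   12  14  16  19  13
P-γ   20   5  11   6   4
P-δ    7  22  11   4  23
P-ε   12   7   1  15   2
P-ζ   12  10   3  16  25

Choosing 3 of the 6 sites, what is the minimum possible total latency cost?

Open {P-γ, P-δ, P-ε}.
  #1→P-δ 7, #2→P-γ 5, #3→P-ε 1, #4→P-δ 4, #5→P-ε 2  ⇒ total 19.
Compare {P-α, P-γ, P-δ}: total 21.
Compare {P-α, P-δ, P-ε}: total 21.
No size-3 selection does better; minimum is 19.

19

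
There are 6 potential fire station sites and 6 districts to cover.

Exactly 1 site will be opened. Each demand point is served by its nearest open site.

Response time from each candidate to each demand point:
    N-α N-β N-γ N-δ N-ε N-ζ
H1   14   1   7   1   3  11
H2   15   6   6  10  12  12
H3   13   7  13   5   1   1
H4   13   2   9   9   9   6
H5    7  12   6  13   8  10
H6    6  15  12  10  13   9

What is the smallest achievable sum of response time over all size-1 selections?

37

Open {H1}.
  N-α→H1 14, N-β→H1 1, N-γ→H1 7, N-δ→H1 1, N-ε→H1 3, N-ζ→H1 11  ⇒ total 37.
Compare {H3}: total 40.
Compare {H4}: total 48.
No size-1 selection does better; minimum is 37.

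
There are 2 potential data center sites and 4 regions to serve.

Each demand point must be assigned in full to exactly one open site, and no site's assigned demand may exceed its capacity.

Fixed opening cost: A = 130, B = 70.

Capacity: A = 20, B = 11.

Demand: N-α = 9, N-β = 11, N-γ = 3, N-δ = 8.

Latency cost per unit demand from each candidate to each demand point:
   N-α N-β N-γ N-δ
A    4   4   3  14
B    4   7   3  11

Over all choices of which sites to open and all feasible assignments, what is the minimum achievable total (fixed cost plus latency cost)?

377

Open {A, B}; cheapest assignment that respects the capacities:
  A (cap 20, load 20): N-α, N-β — cost 9×4 + 11×4 = 80
  B (cap 11, load 11): N-γ, N-δ — cost 3×3 + 8×11 = 97
  Shipping 177, fixed 200 → total 377.
  Any other capacity-feasible assignment to {A, B} ships for at least 177.
Total demand is 31 and no other set of sites has combined capacity ≥ 31, so {A, B} is the only feasible choice of open sites. Minimum: 377.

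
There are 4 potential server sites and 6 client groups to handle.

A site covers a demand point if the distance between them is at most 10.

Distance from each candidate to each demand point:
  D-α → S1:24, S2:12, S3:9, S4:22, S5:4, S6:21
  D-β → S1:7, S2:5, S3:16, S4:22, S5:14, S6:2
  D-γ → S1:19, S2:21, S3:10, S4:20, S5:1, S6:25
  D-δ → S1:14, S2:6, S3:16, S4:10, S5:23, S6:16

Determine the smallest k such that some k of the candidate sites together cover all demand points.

Coverage sets (demand points within 10 of each site):
  D-α: {S3, S5}
  D-β: {S1, S2, S6}
  D-γ: {S3, S5}
  D-δ: {S2, S4}
No 2 sites suffice: every size-2 union leaves at least one demand point uncovered.
But {D-α, D-β, D-δ} covers everything, so the minimum is 3.

3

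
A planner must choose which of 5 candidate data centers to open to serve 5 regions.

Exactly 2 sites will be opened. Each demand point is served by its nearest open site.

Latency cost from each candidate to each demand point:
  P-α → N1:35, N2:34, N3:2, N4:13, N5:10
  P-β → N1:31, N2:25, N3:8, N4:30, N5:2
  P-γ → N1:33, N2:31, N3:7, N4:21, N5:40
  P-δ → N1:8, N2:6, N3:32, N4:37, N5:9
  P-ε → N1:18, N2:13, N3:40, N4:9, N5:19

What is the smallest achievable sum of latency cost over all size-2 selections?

38

Open {P-α, P-δ}.
  N1→P-δ 8, N2→P-δ 6, N3→P-α 2, N4→P-α 13, N5→P-δ 9  ⇒ total 38.
Compare {P-β, P-ε}: total 50.
Compare {P-γ, P-δ}: total 51.
No size-2 selection does better; minimum is 38.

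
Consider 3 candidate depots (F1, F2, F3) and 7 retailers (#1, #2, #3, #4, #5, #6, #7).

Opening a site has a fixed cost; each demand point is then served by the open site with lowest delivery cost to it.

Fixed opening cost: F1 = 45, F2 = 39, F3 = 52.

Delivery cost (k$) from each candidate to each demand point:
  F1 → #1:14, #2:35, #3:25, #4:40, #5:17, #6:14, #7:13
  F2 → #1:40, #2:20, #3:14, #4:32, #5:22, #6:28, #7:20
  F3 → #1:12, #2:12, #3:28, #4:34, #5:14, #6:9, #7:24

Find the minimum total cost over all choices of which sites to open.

Open {F3}: assign each demand point to its cheapest open site.
  #1→F3 12, #2→F3 12, #3→F3 28, #4→F3 34, #5→F3 14, #6→F3 9, #7→F3 24
  delivery cost 133, fixed 52 → total 185.
Compare {F1}: delivery cost 158 + fixed 45 = 203.
Compare {F2, F3}: delivery cost 113 + fixed 91 = 204.
Compare {F1, F2}: delivery cost 124 + fixed 84 = 208.
All other subsets cost ≥ 203. Minimum total cost: 185.

185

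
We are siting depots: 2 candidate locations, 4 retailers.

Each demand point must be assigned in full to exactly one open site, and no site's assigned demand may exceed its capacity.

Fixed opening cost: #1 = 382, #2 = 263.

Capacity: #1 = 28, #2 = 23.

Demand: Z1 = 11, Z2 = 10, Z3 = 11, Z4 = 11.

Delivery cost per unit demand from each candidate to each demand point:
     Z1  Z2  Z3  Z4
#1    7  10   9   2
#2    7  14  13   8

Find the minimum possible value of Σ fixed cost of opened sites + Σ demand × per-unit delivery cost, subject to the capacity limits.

983

Open {#1, #2}; cheapest assignment that respects the capacities:
  #1 (cap 28, load 22): Z3, Z4 — cost 11×9 + 11×2 = 121
  #2 (cap 23, load 21): Z1, Z2 — cost 11×7 + 10×14 = 217
  Shipping 338, fixed 645 → total 983.
  Any other capacity-feasible assignment to {#1, #2} ships for at least 338.
Total demand is 43 and no other set of sites has combined capacity ≥ 43, so {#1, #2} is the only feasible choice of open sites. Minimum: 983.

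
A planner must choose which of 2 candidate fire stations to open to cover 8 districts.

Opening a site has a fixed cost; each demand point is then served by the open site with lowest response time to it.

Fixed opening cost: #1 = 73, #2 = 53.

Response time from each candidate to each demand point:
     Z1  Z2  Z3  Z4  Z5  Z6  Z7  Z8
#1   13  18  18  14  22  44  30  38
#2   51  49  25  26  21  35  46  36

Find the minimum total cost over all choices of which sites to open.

Open {#1}: assign each demand point to its cheapest open site.
  Z1→#1 13, Z2→#1 18, Z3→#1 18, Z4→#1 14, Z5→#1 22, Z6→#1 44, Z7→#1 30, Z8→#1 38
  response time 197, fixed 73 → total 270.
Compare {#1, #2}: response time 185 + fixed 126 = 311.
Compare {#2}: response time 289 + fixed 53 = 342.

270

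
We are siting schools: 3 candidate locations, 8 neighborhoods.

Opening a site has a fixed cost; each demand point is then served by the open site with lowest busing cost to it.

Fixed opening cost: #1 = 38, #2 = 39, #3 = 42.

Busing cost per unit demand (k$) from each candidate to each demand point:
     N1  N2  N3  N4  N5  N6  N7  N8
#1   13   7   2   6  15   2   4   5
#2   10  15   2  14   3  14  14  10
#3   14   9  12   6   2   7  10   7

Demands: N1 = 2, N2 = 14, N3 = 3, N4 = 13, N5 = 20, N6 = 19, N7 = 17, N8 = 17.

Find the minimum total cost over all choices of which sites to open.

519

Open {#1, #3}: assign each demand point to its cheapest open site.
  N1→#1 2×13=26, N2→#1 14×7=98, N3→#1 3×2=6, N4→#1 13×6=78, N5→#3 20×2=40, N6→#1 19×2=38, N7→#1 17×4=68, N8→#1 17×5=85
  busing cost 439, fixed 80 → total 519.
Compare {#1, #2}: busing cost 453 + fixed 77 = 530.
Compare {#1, #2, #3}: busing cost 433 + fixed 119 = 552.
Compare {#1}: busing cost 699 + fixed 38 = 737.
All other subsets cost ≥ 530. Minimum total cost: 519.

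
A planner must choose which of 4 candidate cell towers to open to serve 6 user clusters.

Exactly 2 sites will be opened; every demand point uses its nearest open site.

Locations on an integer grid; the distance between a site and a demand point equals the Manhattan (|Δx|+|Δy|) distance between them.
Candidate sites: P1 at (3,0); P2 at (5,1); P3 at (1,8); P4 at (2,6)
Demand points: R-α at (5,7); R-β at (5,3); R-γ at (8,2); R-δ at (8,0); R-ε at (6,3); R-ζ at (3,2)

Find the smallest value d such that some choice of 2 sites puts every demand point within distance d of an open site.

Open {P2, P4}.
  Farthest demand point is R-α at distance 4 (to P4); all others are ≤ 4.
With {P2, P3} the worst case is 5.
With {P1, P2} the worst case is 6.
No size-2 selection achieves below 4.

4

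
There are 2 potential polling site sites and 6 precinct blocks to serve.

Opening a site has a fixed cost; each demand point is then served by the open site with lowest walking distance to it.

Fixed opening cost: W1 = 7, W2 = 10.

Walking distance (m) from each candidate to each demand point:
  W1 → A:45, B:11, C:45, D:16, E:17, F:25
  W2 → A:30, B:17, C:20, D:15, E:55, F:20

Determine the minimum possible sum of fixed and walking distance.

Open {W1, W2}: assign each demand point to its cheapest open site.
  A→W2 30, B→W1 11, C→W2 20, D→W2 15, E→W1 17, F→W2 20
  walking distance 113, fixed 17 → total 130.
Compare {W1}: walking distance 159 + fixed 7 = 166.
Compare {W2}: walking distance 157 + fixed 10 = 167.

130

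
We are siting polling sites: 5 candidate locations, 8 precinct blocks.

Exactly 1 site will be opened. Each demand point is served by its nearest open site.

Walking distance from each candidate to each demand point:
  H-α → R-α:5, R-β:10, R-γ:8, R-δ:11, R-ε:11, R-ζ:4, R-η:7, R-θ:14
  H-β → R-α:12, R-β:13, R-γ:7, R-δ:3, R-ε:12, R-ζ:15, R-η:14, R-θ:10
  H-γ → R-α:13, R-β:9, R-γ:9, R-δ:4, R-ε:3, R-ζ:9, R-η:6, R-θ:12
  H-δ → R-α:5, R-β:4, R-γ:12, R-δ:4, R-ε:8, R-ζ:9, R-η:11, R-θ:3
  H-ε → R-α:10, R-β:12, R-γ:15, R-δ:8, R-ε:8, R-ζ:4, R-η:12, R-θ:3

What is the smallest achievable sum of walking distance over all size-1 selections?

56

Open {H-δ}.
  R-α→H-δ 5, R-β→H-δ 4, R-γ→H-δ 12, R-δ→H-δ 4, R-ε→H-δ 8, R-ζ→H-δ 9, R-η→H-δ 11, R-θ→H-δ 3  ⇒ total 56.
Compare {H-γ}: total 65.
Compare {H-α}: total 70.
No size-1 selection does better; minimum is 56.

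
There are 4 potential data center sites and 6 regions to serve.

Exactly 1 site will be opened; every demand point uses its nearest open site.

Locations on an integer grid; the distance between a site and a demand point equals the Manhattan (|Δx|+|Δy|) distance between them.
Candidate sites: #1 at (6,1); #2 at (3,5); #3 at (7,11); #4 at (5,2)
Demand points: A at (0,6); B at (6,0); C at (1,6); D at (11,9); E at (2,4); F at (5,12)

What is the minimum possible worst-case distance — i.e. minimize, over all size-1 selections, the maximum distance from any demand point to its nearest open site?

12

Open {#2}.
  Farthest demand point is D at distance 12 (to #2); all others are ≤ 12.
With {#3} the worst case is 12.
With {#1} the worst case is 13.
No size-1 selection achieves below 12.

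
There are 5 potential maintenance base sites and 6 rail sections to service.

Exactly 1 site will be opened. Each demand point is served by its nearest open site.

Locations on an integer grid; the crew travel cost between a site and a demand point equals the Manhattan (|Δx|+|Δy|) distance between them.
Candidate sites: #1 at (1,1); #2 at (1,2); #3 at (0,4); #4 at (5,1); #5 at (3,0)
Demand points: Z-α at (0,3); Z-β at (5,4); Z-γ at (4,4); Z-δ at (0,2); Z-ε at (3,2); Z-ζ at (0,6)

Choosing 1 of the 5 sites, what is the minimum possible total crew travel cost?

Open {#3}.
  Z-α→#3 1, Z-β→#3 5, Z-γ→#3 4, Z-δ→#3 2, Z-ε→#3 5, Z-ζ→#3 2  ⇒ total 19.
Compare {#2}: total 21.
Compare {#1}: total 27.
No size-1 selection does better; minimum is 19.

19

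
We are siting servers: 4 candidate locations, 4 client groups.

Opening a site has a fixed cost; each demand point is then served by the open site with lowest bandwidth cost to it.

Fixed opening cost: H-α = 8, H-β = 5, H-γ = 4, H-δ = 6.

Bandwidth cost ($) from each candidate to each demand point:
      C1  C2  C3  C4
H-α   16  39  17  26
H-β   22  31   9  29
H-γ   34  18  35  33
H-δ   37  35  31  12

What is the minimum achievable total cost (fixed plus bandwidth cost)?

76

Open {H-β, H-γ, H-δ}: assign each demand point to its cheapest open site.
  C1→H-β 22, C2→H-γ 18, C3→H-β 9, C4→H-δ 12
  bandwidth cost 61, fixed 15 → total 76.
Compare {H-α, H-β, H-γ, H-δ}: bandwidth cost 55 + fixed 23 = 78.
Compare {H-α, H-γ, H-δ}: bandwidth cost 63 + fixed 18 = 81.
Compare {H-β, H-δ}: bandwidth cost 74 + fixed 11 = 85.
All other subsets cost ≥ 78. Minimum total cost: 76.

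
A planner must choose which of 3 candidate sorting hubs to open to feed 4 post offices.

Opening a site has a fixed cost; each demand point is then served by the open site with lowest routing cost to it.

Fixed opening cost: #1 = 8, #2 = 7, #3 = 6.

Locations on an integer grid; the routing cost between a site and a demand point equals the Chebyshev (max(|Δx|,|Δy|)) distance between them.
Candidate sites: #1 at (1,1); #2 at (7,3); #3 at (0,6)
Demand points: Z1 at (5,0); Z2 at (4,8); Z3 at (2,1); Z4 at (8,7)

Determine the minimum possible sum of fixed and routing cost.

Open {#2}: assign each demand point to its cheapest open site.
  Z1→#2 3, Z2→#2 5, Z3→#2 5, Z4→#2 4
  routing cost 17, fixed 7 → total 24.
Compare {#1}: routing cost 19 + fixed 8 = 27.
Compare {#1, #2}: routing cost 13 + fixed 15 = 28.
Compare {#3}: routing cost 23 + fixed 6 = 29.
All other subsets cost ≥ 27. Minimum total cost: 24.

24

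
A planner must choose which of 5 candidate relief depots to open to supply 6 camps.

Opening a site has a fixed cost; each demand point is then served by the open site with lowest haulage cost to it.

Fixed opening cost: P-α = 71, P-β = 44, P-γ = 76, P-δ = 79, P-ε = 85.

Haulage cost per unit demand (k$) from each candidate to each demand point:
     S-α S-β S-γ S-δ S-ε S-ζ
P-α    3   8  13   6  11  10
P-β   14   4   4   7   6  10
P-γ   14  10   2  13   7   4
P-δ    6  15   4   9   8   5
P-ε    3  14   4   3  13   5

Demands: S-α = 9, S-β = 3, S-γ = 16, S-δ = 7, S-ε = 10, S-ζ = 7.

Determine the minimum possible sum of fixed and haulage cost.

Open {P-β, P-ε}: assign each demand point to its cheapest open site.
  S-α→P-ε 9×3=27, S-β→P-β 3×4=12, S-γ→P-β 16×4=64, S-δ→P-ε 7×3=21, S-ε→P-β 10×6=60, S-ζ→P-ε 7×5=35
  haulage cost 219, fixed 129 → total 348.
Compare {P-γ, P-ε}: haulage cost 208 + fixed 161 = 369.
Compare {P-α, P-γ}: haulage cost 223 + fixed 147 = 370.
Compare {P-β, P-γ, P-ε}: haulage cost 180 + fixed 205 = 385.
All other subsets cost ≥ 369. Minimum total cost: 348.

348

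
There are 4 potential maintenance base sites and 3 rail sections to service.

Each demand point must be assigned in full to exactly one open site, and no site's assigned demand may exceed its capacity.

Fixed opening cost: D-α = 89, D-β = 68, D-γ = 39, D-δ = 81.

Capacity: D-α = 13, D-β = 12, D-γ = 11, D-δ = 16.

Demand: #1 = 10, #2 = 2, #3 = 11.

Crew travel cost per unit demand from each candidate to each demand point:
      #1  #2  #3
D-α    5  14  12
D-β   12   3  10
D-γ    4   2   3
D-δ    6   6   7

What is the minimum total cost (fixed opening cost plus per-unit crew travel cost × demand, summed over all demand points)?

225

Open {D-γ, D-δ}; cheapest assignment that respects the capacities:
  D-γ (cap 11, load 11): #3 — cost 11×3 = 33
  D-δ (cap 16, load 12): #1, #2 — cost 10×6 + 2×6 = 72
  Shipping 105, fixed 120 → total 225.
  Any other capacity-feasible assignment to {D-γ, D-δ} ships for at least 105.
Compare {D-α, D-γ}: its best feasible assignment gives total 239.
Compare {D-β, D-γ}: its best feasible assignment gives total 266.
Every other set of open sites that can feasibly serve all demand totals ≥ 239 even under its best assignment. Minimum: 225.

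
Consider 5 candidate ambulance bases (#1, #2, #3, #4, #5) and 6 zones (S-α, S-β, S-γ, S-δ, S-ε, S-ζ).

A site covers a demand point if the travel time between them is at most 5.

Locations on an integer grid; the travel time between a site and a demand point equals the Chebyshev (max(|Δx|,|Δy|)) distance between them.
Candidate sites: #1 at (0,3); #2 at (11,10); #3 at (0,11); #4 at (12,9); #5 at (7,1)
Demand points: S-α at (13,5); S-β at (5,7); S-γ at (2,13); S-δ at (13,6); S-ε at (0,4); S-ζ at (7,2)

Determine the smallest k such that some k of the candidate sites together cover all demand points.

4

Coverage sets (demand points within 5 of each site):
  #1: {S-β, S-ε}
  #2: {S-α, S-δ}
  #3: {S-β, S-γ}
  #4: {S-α, S-δ}
  #5: {S-ζ}
No 3 sites suffice: every size-3 union leaves at least one demand point uncovered.
But {#1, #2, #3, #5} covers everything, so the minimum is 4.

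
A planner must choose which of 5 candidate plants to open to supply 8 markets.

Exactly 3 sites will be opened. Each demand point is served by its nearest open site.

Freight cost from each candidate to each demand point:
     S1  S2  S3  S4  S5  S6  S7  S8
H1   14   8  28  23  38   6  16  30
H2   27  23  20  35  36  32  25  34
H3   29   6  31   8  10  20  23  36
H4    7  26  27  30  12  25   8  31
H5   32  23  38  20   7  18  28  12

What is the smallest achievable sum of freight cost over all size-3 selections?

Open {H3, H4, H5}.
  S1→H4 7, S2→H3 6, S3→H4 27, S4→H3 8, S5→H5 7, S6→H5 18, S7→H4 8, S8→H5 12  ⇒ total 93.
Compare {H1, H4, H5}: total 95.
Compare {H1, H3, H5}: total 97.
No size-3 selection does better; minimum is 93.

93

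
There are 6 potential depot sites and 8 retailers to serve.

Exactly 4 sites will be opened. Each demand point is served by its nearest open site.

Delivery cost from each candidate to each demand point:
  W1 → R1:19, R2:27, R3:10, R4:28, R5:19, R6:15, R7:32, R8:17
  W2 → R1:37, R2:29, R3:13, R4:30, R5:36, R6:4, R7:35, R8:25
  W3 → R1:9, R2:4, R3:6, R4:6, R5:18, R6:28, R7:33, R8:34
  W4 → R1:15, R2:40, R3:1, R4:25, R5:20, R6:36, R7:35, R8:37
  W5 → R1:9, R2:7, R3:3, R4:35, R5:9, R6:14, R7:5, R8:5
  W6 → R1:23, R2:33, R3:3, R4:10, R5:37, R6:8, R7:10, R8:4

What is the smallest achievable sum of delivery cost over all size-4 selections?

43

Open {W2, W3, W4, W5}.
  R1→W3 9, R2→W3 4, R3→W4 1, R4→W3 6, R5→W5 9, R6→W2 4, R7→W5 5, R8→W5 5  ⇒ total 43.
Compare {W2, W3, W5, W6}: total 44.
Compare {W1, W2, W3, W5}: total 45.
No size-4 selection does better; minimum is 43.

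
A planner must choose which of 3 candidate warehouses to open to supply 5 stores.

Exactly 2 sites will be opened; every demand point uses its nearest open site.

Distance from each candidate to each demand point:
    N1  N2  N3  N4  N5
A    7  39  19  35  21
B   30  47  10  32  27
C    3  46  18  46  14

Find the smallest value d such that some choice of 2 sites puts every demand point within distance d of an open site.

39

Open {A, B}.
  Farthest demand point is N2 at distance 39 (to A); all others are ≤ 39.
With {A, C} the worst case is 39.
With {B, C} the worst case is 46.
No size-2 selection achieves below 39.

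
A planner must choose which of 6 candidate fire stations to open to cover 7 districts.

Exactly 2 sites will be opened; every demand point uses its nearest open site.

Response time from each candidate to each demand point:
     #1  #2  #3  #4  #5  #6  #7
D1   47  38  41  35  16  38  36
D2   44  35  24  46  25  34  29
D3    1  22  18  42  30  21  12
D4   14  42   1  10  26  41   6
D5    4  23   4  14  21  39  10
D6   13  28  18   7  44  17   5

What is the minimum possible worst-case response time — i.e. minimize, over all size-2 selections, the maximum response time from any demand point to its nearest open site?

22

Open {D3, D5}.
  Farthest demand point is #2 at response time 22 (to D3); all others are ≤ 22.
With {D5, D6} the worst case is 23.
With {D3, D4} the worst case is 26.
No size-2 selection achieves below 22.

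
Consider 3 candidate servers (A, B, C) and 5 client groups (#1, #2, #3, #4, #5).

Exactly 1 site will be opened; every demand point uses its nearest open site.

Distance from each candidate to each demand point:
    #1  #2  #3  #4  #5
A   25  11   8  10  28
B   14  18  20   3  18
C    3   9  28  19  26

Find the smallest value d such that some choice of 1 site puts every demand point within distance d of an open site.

Open {B}.
  Farthest demand point is #3 at distance 20 (to B); all others are ≤ 20.
With {A} the worst case is 28.
With {C} the worst case is 28.
No size-1 selection achieves below 20.

20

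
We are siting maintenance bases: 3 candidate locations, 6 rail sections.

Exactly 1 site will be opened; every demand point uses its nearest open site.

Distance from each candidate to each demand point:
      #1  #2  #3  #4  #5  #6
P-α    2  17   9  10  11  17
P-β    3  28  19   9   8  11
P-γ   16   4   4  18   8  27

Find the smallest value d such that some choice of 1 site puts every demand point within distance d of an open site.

Open {P-α}.
  Farthest demand point is #2 at distance 17 (to P-α); all others are ≤ 17.
With {P-γ} the worst case is 27.
With {P-β} the worst case is 28.
No size-1 selection achieves below 17.

17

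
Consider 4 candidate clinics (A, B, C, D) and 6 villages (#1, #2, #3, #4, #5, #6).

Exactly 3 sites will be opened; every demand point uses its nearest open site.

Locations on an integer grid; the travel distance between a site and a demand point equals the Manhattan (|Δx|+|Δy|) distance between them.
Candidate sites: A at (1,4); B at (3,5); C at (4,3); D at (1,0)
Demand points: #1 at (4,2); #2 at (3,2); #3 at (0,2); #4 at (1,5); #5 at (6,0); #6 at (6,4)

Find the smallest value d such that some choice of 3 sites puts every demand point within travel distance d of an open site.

Open {A, B, C}.
  Farthest demand point is #5 at travel distance 5 (to C); all others are ≤ 5.
With {A, B, D} the worst case is 5.
With {A, C, D} the worst case is 5.
No size-3 selection achieves below 5.

5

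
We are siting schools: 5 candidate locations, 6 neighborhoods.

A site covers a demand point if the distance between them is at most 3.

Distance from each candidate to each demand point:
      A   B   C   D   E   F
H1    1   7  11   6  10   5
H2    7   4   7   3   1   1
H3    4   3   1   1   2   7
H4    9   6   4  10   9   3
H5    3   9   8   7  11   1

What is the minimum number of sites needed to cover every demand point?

2

Coverage sets (demand points within 3 of each site):
  H1: {A}
  H2: {D, E, F}
  H3: {B, C, D, E}
  H4: {F}
  H5: {A, F}
No single site covers all 6 demand points.
But {H3, H5} covers everything, so the minimum is 2.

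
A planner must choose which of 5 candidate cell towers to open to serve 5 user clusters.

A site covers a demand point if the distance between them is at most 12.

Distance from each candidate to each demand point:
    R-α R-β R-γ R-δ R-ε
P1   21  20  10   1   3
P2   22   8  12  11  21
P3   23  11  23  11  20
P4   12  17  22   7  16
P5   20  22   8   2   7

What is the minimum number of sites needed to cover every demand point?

Coverage sets (demand points within 12 of each site):
  P1: {R-γ, R-δ, R-ε}
  P2: {R-β, R-γ, R-δ}
  P3: {R-β, R-δ}
  P4: {R-α, R-δ}
  P5: {R-γ, R-δ, R-ε}
No 2 sites suffice: every size-2 union leaves at least one demand point uncovered.
But {P1, P2, P4} covers everything, so the minimum is 3.

3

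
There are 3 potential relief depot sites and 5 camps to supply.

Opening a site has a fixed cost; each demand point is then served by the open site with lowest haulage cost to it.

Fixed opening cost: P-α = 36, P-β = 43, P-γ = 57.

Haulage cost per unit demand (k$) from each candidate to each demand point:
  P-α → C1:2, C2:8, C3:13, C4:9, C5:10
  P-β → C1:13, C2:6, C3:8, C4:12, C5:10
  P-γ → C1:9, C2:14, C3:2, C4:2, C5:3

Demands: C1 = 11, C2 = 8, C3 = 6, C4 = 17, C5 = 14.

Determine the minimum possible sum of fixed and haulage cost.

267

Open {P-α, P-γ}: assign each demand point to its cheapest open site.
  C1→P-α 11×2=22, C2→P-α 8×8=64, C3→P-γ 6×2=12, C4→P-γ 17×2=34, C5→P-γ 14×3=42
  haulage cost 174, fixed 93 → total 267.
Compare {P-α, P-β, P-γ}: haulage cost 158 + fixed 136 = 294.
Compare {P-β, P-γ}: haulage cost 235 + fixed 100 = 335.
Compare {P-γ}: haulage cost 299 + fixed 57 = 356.
All other subsets cost ≥ 294. Minimum total cost: 267.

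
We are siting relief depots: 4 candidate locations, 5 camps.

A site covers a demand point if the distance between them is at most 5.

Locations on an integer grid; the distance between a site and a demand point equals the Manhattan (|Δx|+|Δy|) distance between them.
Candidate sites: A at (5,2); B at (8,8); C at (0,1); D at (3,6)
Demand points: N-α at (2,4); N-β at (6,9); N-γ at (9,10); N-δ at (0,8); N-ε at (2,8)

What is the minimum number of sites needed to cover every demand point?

2

Coverage sets (demand points within 5 of each site):
  A: {N-α}
  B: {N-β, N-γ}
  C: {N-α}
  D: {N-α, N-δ, N-ε}
No single site covers all 5 demand points.
But {B, D} covers everything, so the minimum is 2.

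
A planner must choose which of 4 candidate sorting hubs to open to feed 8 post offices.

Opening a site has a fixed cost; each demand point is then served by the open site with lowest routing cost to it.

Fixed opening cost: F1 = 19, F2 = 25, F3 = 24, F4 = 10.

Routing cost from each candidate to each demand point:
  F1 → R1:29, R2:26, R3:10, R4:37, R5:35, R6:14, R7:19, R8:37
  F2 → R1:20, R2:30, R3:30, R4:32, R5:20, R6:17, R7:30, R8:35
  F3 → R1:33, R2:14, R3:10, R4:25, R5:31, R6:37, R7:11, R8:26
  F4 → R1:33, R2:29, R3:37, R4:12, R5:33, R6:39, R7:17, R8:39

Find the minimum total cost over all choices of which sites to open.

Open {F2, F3, F4}: assign each demand point to its cheapest open site.
  R1→F2 20, R2→F3 14, R3→F3 10, R4→F4 12, R5→F2 20, R6→F2 17, R7→F3 11, R8→F3 26
  routing cost 130, fixed 59 → total 189.
Compare {F2, F3}: routing cost 143 + fixed 49 = 192.
Compare {F1, F3, F4}: routing cost 147 + fixed 53 = 200.
Compare {F1, F3}: routing cost 160 + fixed 43 = 203.
All other subsets cost ≥ 192. Minimum total cost: 189.

189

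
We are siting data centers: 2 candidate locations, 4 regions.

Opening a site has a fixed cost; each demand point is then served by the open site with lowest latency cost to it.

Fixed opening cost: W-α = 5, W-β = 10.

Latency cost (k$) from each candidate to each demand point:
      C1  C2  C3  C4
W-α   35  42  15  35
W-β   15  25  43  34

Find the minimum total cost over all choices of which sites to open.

Open {W-α, W-β}: assign each demand point to its cheapest open site.
  C1→W-β 15, C2→W-β 25, C3→W-α 15, C4→W-β 34
  latency cost 89, fixed 15 → total 104.
Compare {W-β}: latency cost 117 + fixed 10 = 127.
Compare {W-α}: latency cost 127 + fixed 5 = 132.

104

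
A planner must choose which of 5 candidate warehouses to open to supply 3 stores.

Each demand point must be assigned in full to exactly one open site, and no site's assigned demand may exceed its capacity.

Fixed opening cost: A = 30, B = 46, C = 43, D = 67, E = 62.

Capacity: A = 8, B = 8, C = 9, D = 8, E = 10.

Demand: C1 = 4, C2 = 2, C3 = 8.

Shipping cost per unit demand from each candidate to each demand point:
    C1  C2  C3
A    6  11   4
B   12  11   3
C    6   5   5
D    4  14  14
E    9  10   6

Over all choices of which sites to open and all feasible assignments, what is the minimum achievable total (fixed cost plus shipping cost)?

139

Open {A, C}; cheapest assignment that respects the capacities:
  A (cap 8, load 8): C3 — cost 8×4 = 32
  C (cap 9, load 6): C1, C2 — cost 4×6 + 2×5 = 34
  Shipping 66, fixed 73 → total 139.
  Any other capacity-feasible assignment to {A, C} ships for at least 66.
Compare {A, B}: its best feasible assignment gives total 146.
Compare {B, C}: its best feasible assignment gives total 147.
Every other set of open sites that can feasibly serve all demand totals ≥ 146 even under its best assignment. Minimum: 139.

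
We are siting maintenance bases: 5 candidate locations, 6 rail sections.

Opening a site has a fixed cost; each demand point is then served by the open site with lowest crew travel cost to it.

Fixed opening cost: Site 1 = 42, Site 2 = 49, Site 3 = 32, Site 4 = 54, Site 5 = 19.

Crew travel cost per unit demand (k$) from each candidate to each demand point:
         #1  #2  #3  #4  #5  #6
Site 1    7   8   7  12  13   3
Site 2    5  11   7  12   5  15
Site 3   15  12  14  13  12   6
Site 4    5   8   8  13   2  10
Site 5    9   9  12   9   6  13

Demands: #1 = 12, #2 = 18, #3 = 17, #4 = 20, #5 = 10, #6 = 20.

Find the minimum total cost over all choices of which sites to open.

698

Open {Site 1, Site 4, Site 5}: assign each demand point to its cheapest open site.
  #1→Site 4 12×5=60, #2→Site 1 18×8=144, #3→Site 1 17×7=119, #4→Site 5 20×9=180, #5→Site 4 10×2=20, #6→Site 1 20×3=60
  crew travel cost 583, fixed 115 → total 698.
Compare {Site 1, Site 5}: crew travel cost 647 + fixed 61 = 708.
Compare {Site 1, Site 2, Site 5}: crew travel cost 613 + fixed 110 = 723.
Compare {Site 1, Site 3, Site 4, Site 5}: crew travel cost 583 + fixed 147 = 730.
All other subsets cost ≥ 708. Minimum total cost: 698.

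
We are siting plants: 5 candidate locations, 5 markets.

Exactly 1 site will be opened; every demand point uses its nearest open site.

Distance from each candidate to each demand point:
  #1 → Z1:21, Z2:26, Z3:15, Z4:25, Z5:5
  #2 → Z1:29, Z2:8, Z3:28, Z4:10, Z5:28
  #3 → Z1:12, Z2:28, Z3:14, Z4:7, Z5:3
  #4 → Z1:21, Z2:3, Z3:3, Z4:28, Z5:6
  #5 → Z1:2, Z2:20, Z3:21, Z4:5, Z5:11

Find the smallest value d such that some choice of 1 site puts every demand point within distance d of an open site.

Open {#5}.
  Farthest demand point is Z3 at distance 21 (to #5); all others are ≤ 21.
With {#1} the worst case is 26.
With {#3} the worst case is 28.
No size-1 selection achieves below 21.

21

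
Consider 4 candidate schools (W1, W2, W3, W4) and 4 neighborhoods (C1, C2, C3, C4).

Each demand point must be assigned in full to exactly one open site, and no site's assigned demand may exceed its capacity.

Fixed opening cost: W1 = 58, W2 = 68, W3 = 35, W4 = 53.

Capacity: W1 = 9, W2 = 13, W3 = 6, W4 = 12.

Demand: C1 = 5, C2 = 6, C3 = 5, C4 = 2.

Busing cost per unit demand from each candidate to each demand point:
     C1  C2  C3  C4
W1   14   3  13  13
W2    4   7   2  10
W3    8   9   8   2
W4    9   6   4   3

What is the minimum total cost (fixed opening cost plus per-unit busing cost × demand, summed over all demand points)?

Open {W2, W4}; cheapest assignment that respects the capacities:
  W2 (cap 13, load 10): C1, C3 — cost 5×4 + 5×2 = 30
  W4 (cap 12, load 8): C2, C4 — cost 6×6 + 2×3 = 42
  Shipping 72, fixed 121 → total 193.
  Any other capacity-feasible assignment to {W2, W4} ships for at least 72.
Compare {W1, W2}: its best feasible assignment gives total 194.
Compare {W1, W4}: its best feasible assignment gives total 200.
Every other set of open sites that can feasibly serve all demand totals ≥ 194 even under its best assignment. Minimum: 193.

193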